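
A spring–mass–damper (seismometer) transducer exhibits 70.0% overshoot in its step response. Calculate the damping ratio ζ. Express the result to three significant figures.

From %OS = 100·exp(−πζ/√(1−ζ²)), invert to get ζ = −ln(OS)/√(π² + ln²(OS)) with OS = 0.700.
−ln 0.700 = 0.3567, so ζ = 0.3567/√(π² + 0.1272) = 0.113.

ζ ≈ 0.113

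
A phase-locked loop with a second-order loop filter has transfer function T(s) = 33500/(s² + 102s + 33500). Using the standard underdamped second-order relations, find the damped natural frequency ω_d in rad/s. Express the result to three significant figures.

Comparing the denominator to s² + 2ζω_n s + ω_n²: ω_n = √33500 = 183 rad/s, and 2ζω_n = 102 so ζ = 102/(2·183) = 0.279.
The damped frequency ω_d = ω_n√(1−ζ²) = 176 rad/s.

ω_d ≈ 176 rad/s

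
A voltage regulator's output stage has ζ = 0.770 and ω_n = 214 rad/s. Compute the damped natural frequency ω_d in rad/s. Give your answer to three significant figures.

ω_d ≈ 137 rad/s

ω_d = ω_n√(1−ζ²) = 214·√0.407 = 137 rad/s.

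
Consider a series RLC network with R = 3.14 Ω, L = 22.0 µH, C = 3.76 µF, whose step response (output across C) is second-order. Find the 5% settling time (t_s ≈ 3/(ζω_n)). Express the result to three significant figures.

For a series RLC circuit (capacitor voltage as output), ω_n = 1/√(LC) = 1/√(22.0 µH · 3.76 µF) = 110000 rad/s.
ζ = (R/2)·√(C/L) = (3.14/2)·√(3.76 µF/22.0 µH) = 0.649.
t_s ≈ 3/(ζω_n) = 0.0000420 s.

t_s ≈ 0.0000420 s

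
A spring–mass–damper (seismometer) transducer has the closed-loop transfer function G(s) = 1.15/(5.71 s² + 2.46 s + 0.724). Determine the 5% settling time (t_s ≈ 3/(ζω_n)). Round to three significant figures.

Dividing through by 5.71: denominator becomes s² + 0.4308 s + 0.1268.
So ω_n = √0.1268 = 0.356 rad/s and ζ = 0.4308/(2·0.356) = 0.605.
t_s ≈ 3/(ζω_n) = 13.9 s.

t_s ≈ 13.9 s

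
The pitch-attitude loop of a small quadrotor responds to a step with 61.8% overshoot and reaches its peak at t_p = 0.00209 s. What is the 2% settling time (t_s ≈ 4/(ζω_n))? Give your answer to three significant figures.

t_s ≈ 0.0174 s

ζ from %OS: ζ = |ln 0.618|/√(π²+ln²0.618) = 0.151.
From t_p = π/ω_d, ω_d = π/0.00209 = 1500 rad/s, so ω_n = ω_d/√(1−ζ²) = 1520 rad/s.
t_s ≈ 4/(ζω_n) = 4/(0.151·1520) = 0.0174 s.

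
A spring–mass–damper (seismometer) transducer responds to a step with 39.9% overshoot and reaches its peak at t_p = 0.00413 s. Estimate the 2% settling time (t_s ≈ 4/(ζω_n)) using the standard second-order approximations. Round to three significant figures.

The overshoot fixes ζ = −ln(OS)/√(π²+ln²(OS)) = 0.281.
t_p = π/ω_d ⇒ ω_d = 761 rad/s; then ω_n = ω_d/√(1−ζ²) = 793 rad/s.
t_s ≈ 4/(ζω_n) = 4/(0.281·793) = 0.0180 s.

t_s ≈ 0.0180 s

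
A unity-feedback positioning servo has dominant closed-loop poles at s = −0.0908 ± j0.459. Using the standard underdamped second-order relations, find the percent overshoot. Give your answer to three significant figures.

With σ = 0.0908, ω_d = 0.459: ω_n = √(σ²+ω_d²) = 0.468 rad/s, ζ = σ/ω_n = 0.194.
%OS = 100·exp(−πζ/√(1−ζ²)) = 53.7%.

%OS ≈ 53.7%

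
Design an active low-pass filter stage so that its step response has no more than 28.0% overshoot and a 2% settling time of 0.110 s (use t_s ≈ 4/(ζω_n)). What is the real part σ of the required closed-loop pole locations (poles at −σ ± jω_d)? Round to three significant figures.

The settling-time spec alone fixes σ = ζω_n = 4/t_s = 4/0.110 = 36.4.
(Overshoot then fixes ζ = 0.376 and hence ω_d = σ·√(1−ζ²)/ζ = 89.7 rad/s.)

σ ≈ 36.4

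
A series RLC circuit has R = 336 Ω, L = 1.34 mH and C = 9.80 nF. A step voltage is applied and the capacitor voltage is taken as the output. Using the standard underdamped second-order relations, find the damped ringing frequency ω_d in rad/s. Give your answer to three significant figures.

For a series RLC circuit (capacitor voltage as output), ω_n = 1/√(LC) = 1/√(1.34 mH · 9.80 nF) = 276000 rad/s.
ζ = (R/2)·√(C/L) = (336/2)·√(9.80 nF/1.34 mH) = 0.454.
ω_d = ω_n√(1−ζ²) = 246000 rad/s.

ω_d ≈ 246000 rad/s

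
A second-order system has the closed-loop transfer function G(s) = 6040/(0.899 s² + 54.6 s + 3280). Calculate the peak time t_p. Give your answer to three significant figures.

t_p ≈ 0.0602 s

Dividing through by 0.899: denominator becomes s² + 60.73 s + 3648.
So ω_n = √3648 = 60.4 rad/s and ζ = 60.73/(2·60.4) = 0.503.
ω_d = 60.4·√(1 − 0.503²) = 52.2 rad/s. t_p = π/ω_d = 0.0602 s.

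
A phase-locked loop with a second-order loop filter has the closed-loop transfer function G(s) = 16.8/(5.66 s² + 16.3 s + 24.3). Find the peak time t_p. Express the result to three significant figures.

t_p ≈ 2.11 s

Dividing through by 5.66: denominator becomes s² + 2.880 s + 4.293.
So ω_n = √4.293 = 2.07 rad/s and ζ = 2.880/(2·2.07) = 0.695.
ω_d = ω_n√(1−ζ²) = 1.49 rad/s. t_p = π/ω_d = 2.11 s.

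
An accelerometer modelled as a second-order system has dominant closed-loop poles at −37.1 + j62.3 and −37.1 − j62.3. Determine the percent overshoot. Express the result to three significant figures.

With σ = 37.1, ω_d = 62.3: ω_n = √(σ²+ω_d²) = 72.5 rad/s, ζ = σ/ω_n = 0.512.
%OS = 100 e^{−πζ/√(1−ζ²)} with ζ = 0.512 gives 15.4%.

%OS ≈ 15.4%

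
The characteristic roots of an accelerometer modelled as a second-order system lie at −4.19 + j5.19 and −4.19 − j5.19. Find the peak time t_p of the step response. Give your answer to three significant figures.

t_p = π/ω_d with ω_d = 5.19 (the imaginary part), so t_p = 0.605 s.

t_p ≈ 0.605 s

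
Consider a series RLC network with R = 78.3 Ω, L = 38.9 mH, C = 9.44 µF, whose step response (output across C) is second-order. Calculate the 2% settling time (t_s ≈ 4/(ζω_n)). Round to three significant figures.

For a series RLC circuit (capacitor voltage as output), ω_n = 1/√(LC) = 1/√(38.9 mH · 9.44 µF) = 1650 rad/s.
ζ = (R/2)·√(C/L) = (78.3/2)·√(9.44 µF/38.9 mH) = 0.610.
t_s ≈ 4/(ζω_n) = 0.00397 s.

t_s ≈ 0.00397 s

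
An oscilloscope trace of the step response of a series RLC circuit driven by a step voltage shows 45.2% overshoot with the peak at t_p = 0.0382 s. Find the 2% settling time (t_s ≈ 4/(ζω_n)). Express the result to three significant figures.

t_s ≈ 0.192 s

The overshoot fixes ζ = −ln(OS)/√(π²+ln²(OS)) = 0.245.
From t_p = π/ω_d, ω_d = π/0.0382 = 82.2 rad/s, so ω_n = ω_d/√(1−ζ²) = 84.8 rad/s.
t_s ≈ 4/(ζω_n) = 4/(0.245·84.8) = 0.192 s.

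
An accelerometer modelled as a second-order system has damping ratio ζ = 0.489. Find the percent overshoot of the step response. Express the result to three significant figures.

%OS ≈ 17.2%

For an underdamped second-order system, %OS = 100·exp(−πζ/√(1−ζ²)).
πζ/√(1−ζ²) = π·0.489/√(1−0.239) = 1.761, so %OS = 100·e^(−1.761) = 17.2%.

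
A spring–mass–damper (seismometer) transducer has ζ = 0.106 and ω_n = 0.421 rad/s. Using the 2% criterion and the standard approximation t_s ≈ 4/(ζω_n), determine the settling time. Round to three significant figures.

t_s ≈ 4/(ζω_n) = 4/(0.106 × 0.421) = 89.6 s.

t_s ≈ 89.6 s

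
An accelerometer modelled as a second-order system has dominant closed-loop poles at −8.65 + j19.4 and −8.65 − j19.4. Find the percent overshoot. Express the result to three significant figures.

%OS ≈ 24.6%

|pole| = ω_n = √(8.65² + 19.4²) = 21.2 rad/s; ζ = cos θ = σ/ω_n = 0.407.
Overshoot: exp(−π·0.407/√(1−0.407²)) = 0.246, i.e. 24.6%.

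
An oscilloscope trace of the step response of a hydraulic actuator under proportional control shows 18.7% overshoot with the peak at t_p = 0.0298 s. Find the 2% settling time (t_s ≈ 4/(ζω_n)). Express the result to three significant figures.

t_s ≈ 0.0711 s

From the overshoot, ζ = −ln(OS)/√(π²+ln²(OS)) = 0.471.
From t_p = π/ω_d, ω_d = π/0.0298 = 105 rad/s, so ω_n = ω_d/√(1−ζ²) = 119 rad/s.
t_s ≈ 4/(ζω_n) = 4/(0.471·119) = 0.0711 s.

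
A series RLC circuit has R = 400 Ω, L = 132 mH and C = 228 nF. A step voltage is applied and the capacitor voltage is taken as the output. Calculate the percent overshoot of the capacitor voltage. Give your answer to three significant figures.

%OS ≈ 42.5%

For a series RLC circuit (capacitor voltage as output), ω_n = 1/√(LC) = 1/√(132 mH · 228 nF) = 5760 rad/s.
ζ = (R/2)·√(C/L) = (400/2)·√(228 nF/132 mH) = 0.263.
%OS = 100·exp(−πζ/√(1−ζ²)) = 42.5%.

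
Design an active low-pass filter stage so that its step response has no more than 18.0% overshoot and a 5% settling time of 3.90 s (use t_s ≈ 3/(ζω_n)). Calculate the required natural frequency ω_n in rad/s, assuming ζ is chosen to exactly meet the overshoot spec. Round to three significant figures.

Inverting the overshoot relation: ζ = |ln 0.180|/√(π² + ln²0.180) = 0.479.
Then ω_n = 3/(ζ t_s) = 3/(0.479 × 3.90) = 1.61 rad/s.

ω_n ≈ 1.61 rad/s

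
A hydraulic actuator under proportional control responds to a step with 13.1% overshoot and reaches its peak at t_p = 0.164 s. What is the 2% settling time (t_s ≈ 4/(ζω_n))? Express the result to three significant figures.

The overshoot fixes ζ = −ln(OS)/√(π²+ln²(OS)) = 0.543.
t_p = π/ω_d ⇒ ω_d = 19.2 rad/s; then ω_n = ω_d/√(1−ζ²) = 22.8 rad/s.
t_s ≈ 4/(ζω_n) = 4/(0.543·22.8) = 0.323 s.

t_s ≈ 0.323 s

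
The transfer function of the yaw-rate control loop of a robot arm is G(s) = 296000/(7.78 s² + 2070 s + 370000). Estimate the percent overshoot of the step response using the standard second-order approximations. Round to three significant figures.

Dividing through by 7.78: denominator becomes s² + 266.1 s + 47560.
So ω_n = √47560 = 218 rad/s and ζ = 266.1/(2·218) = 0.610.
Overshoot: exp(−π·0.610/√(1−0.610²)) = 0.0890, i.e. 8.90%.

%OS ≈ 8.90%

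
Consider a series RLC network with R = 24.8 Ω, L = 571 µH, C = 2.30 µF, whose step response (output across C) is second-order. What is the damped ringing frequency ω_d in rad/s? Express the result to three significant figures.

For a series RLC circuit (capacitor voltage as output), ω_n = 1/√(LC) = 1/√(571 µH · 2.30 µF) = 27600 rad/s.
ζ = (R/2)·√(C/L) = (24.8/2)·√(2.30 µF/571 µH) = 0.787.
ω_d = 27600·√(1 − 0.787²) = 17000 rad/s.

ω_d ≈ 17000 rad/s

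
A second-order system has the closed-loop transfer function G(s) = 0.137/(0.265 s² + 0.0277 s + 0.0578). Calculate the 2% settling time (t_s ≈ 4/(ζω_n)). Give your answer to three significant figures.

t_s ≈ 76.5 s

Dividing through by 0.265: denominator becomes s² + 0.1045 s + 0.2181.
So ω_n = √0.2181 = 0.467 rad/s and ζ = 0.1045/(2·0.467) = 0.112.
t_s ≈ 4/(ζω_n) = 76.5 s.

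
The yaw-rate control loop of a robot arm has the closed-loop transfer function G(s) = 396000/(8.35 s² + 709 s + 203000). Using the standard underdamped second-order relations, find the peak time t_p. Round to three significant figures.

Dividing through by 8.35: denominator becomes s² + 84.91 s + 24310.
So ω_n = √24310 = 156 rad/s and ζ = 84.91/(2·156) = 0.272.
The damped frequency ω_d = ω_n√(1−ζ²) = 150 rad/s. t_p = π/ω_d = 0.0209 s.

t_p ≈ 0.0209 s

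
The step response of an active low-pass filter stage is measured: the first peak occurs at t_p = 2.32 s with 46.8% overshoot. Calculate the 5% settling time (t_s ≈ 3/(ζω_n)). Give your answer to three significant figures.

ζ from %OS: ζ = |ln 0.468|/√(π²+ln²0.468) = 0.235.
From t_p = π/ω_d, ω_d = π/2.32 = 1.35 rad/s, so ω_n = ω_d/√(1−ζ²) = 1.39 rad/s.
t_s ≈ 3/(ζω_n) = 3/(0.235·1.39) = 9.17 s.

t_s ≈ 9.17 s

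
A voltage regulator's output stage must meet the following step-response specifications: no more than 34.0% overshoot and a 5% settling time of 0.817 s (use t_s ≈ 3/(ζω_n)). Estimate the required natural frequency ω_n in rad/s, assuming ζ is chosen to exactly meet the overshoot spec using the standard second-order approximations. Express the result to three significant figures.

ω_n ≈ 11.3 rad/s

Inverting the overshoot relation: ζ = |ln 0.340|/√(π² + ln²0.340) = 0.325.
Then ω_n = 3/(ζ t_s) = 3/(0.325 × 0.817) = 11.3 rad/s.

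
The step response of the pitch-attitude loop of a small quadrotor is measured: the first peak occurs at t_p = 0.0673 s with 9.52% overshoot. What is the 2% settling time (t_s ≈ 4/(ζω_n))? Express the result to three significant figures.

t_s ≈ 0.114 s

From the overshoot, ζ = −ln(OS)/√(π²+ln²(OS)) = 0.599.
From t_p = π/ω_d, ω_d = π/0.0673 = 46.7 rad/s, so ω_n = ω_d/√(1−ζ²) = 58.3 rad/s.
t_s ≈ 4/(ζω_n) = 4/(0.599·58.3) = 0.114 s.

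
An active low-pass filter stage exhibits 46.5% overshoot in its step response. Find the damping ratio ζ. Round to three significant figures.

ζ = −ln(OS)/√(π² + (ln OS)²). With OS = 0.465, ln OS = −0.7657 and ζ = 0.7657/3.234 = 0.237.

ζ ≈ 0.237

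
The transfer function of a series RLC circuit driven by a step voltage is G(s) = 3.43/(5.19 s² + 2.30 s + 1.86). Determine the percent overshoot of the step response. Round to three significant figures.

Dividing through by 5.19: denominator becomes s² + 0.4432 s + 0.3584.
So ω_n = √0.3584 = 0.599 rad/s and ζ = 0.4432/(2·0.599) = 0.370.
Overshoot: exp(−π·0.370/√(1−0.370²)) = 0.286, i.e. 28.6%.

%OS ≈ 28.6%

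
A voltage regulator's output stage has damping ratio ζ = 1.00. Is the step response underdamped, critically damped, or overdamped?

Since ζ = 1, the system is critically damped.

critically damped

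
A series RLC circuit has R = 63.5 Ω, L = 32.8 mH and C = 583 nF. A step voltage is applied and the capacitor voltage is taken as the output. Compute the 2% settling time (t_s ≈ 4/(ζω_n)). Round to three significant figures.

t_s ≈ 0.00413 s

For a series RLC circuit (capacitor voltage as output), ω_n = 1/√(LC) = 1/√(32.8 mH · 583 nF) = 7230 rad/s.
ζ = (R/2)·√(C/L) = (63.5/2)·√(583 nF/32.8 mH) = 0.134.
t_s ≈ 4/(ζω_n) = 0.00413 s.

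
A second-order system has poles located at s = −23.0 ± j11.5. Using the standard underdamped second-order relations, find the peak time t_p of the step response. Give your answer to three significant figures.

t_p ≈ 0.273 s

t_p = π/ω_d with ω_d = 11.5 (the imaginary part), so t_p = 0.273 s.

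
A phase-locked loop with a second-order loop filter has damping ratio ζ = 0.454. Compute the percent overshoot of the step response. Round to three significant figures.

%OS ≈ 20.2%

For an underdamped second-order system, %OS = 100·exp(−πζ/√(1−ζ²)).
πζ/√(1−ζ²) = π·0.454/√(1−0.206) = 1.601, so %OS = 100·e^(−1.601) = 20.2%.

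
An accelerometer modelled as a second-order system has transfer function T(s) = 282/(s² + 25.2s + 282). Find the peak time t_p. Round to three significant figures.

t_p ≈ 0.283 s

ω_n = √282 = 16.8 rad/s; ζ = 25.2/(2·16.8) = 0.750.
ω_d = ω_n√(1−ζ²) = 11.1 rad/s. Then t_p = π/ω_d = 0.283 s.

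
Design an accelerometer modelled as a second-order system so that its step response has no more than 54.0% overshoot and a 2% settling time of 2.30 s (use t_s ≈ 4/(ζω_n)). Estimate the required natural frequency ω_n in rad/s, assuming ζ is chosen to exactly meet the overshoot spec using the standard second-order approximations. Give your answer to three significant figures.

ω_n ≈ 9.04 rad/s

Inverting the overshoot relation: ζ = |ln 0.540|/√(π² + ln²0.540) = 0.192.
Then ω_n = 4/(ζ t_s) = 4/(0.192 × 2.30) = 9.04 rad/s.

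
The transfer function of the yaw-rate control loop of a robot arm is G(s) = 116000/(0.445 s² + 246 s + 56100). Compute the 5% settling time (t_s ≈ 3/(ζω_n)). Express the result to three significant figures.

Dividing through by 0.445: denominator becomes s² + 552.8 s + 126100.
So ω_n = √126100 = 355 rad/s and ζ = 552.8/(2·355) = 0.778.
t_s ≈ 3/(ζω_n) = 0.0109 s.

t_s ≈ 0.0109 s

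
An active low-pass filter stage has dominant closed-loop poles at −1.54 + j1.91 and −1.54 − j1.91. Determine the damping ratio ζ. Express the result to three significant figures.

ζ ≈ 0.628

The poles are at −σ ± jω_d with σ = 1.54 and ω_d = 1.91, so ω_n = √(σ²+ω_d²) = 2.45 rad/s and ζ = σ/ω_n = 0.628.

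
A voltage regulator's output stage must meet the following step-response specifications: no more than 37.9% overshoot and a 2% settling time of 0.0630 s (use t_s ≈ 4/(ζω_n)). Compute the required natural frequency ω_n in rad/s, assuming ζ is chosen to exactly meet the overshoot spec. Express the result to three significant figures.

ω_n ≈ 215 rad/s

ζ = −ln(OS)/√(π² + (ln OS)²). With OS = 0.379, ln OS = −0.9702 and ζ = 0.9702/3.288 = 0.295.
From t_s ≈ 4/(ζω_n): ω_n = 4/(ζ·t_s) = 4/(0.295·0.0630) = 215 rad/s.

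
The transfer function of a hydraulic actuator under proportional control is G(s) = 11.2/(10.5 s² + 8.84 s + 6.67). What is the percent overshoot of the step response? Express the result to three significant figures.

Dividing through by 10.5: denominator becomes s² + 0.8419 s + 0.6352.
So ω_n = √0.6352 = 0.797 rad/s and ζ = 0.8419/(2·0.797) = 0.528.
%OS = 100·exp(−πζ/√(1−ζ²)) = 14.2%.

%OS ≈ 14.2%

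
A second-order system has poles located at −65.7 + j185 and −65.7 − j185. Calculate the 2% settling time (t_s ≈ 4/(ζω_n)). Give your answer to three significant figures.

t_s ≈ 0.0609 s

For poles at −σ ± jω_d, ζω_n = σ = 65.7, so t_s ≈ 4/σ = 0.0609 s.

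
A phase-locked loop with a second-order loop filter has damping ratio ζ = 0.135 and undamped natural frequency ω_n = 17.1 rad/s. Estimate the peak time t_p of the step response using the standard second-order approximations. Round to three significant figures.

t_p ≈ 0.185 s

The damped frequency is ω_d = ω_n√(1−ζ²) = 17.1·√(1−0.0182) = 16.9 rad/s.
Peak time t_p = π/ω_d = π/16.9 = 0.185 s.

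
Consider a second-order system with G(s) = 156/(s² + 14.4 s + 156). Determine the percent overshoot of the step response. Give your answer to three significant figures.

%OS ≈ 10.9%

ω_n = √156 = 12.5 rad/s; ζ = 14.4/(2·12.5) = 0.576.
%OS = 100·exp(−πζ/√(1−ζ²)) = 10.9%.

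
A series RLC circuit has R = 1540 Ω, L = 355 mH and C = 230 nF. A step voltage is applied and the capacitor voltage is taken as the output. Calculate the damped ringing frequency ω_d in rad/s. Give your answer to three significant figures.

ω_d ≈ 2750 rad/s

For a series RLC circuit (capacitor voltage as output), ω_n = 1/√(LC) = 1/√(355 mH · 230 nF) = 3500 rad/s.
ζ = (R/2)·√(C/L) = (1540/2)·√(230 nF/355 mH) = 0.620.
ω_d = ω_n√(1−ζ²) = 2750 rad/s.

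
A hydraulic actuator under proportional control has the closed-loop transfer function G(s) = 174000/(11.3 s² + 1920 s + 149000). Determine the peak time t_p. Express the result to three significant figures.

Dividing through by 11.3: denominator becomes s² + 169.9 s + 13190.
So ω_n = √13190 = 115 rad/s and ζ = 169.9/(2·115) = 0.740.
ω_d = ω_n√(1−ζ²) = 77.3 rad/s. t_p = π/ω_d = 0.0407 s.

t_p ≈ 0.0407 s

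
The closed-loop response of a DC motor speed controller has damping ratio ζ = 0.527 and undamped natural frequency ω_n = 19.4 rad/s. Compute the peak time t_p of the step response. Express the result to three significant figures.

The damped frequency is ω_d = ω_n√(1−ζ²) = 19.4·√(1−0.278) = 16.5 rad/s.
Peak time t_p = π/ω_d = π/16.5 = 0.191 s.

t_p ≈ 0.191 s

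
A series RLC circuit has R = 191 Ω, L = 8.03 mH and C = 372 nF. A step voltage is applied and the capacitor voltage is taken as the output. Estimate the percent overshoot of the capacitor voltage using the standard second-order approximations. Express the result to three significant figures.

%OS ≈ 6.81%

For a series RLC circuit (capacitor voltage as output), ω_n = 1/√(LC) = 1/√(8.03 mH · 372 nF) = 18300 rad/s.
ζ = (R/2)·√(C/L) = (191/2)·√(372 nF/8.03 mH) = 0.650.
%OS = 100·exp(−πζ/√(1−ζ²)) = 6.81%.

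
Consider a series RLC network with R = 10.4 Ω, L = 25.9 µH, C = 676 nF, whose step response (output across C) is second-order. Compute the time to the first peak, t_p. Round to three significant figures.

t_p ≈ 0.0000242 s

For a series RLC circuit (capacitor voltage as output), ω_n = 1/√(LC) = 1/√(25.9 µH · 676 nF) = 239000 rad/s.
ζ = (R/2)·√(C/L) = (10.4/2)·√(676 nF/25.9 µH) = 0.840.
The damped frequency ω_d = ω_n√(1−ζ²) = 130000 rad/s. t_p = π/ω_d = 0.0000242 s.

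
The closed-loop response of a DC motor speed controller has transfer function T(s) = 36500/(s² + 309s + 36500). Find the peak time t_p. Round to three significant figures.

ω_n = √36500 = 191 rad/s; ζ = 309/(2·191) = 0.809.
The damped frequency ω_d = ω_n√(1−ζ²) = 112 rad/s. Then t_p = π/ω_d = 0.0280 s.

t_p ≈ 0.0280 s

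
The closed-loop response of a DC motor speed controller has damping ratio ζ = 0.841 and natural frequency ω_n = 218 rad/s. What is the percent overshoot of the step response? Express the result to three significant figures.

For an underdamped second-order system, %OS = 100·exp(−πζ/√(1−ζ²)).
πζ/√(1−ζ²) = π·0.841/√(1−0.707) = 4.883, so %OS = 100·e^(−4.883) = 0.757%.

%OS ≈ 0.757%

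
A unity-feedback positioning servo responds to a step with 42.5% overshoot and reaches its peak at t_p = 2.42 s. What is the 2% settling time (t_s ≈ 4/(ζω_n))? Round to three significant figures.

The overshoot fixes ζ = −ln(OS)/√(π²+ln²(OS)) = 0.263.
t_p = π/ω_d ⇒ ω_d = 1.30 rad/s; then ω_n = ω_d/√(1−ζ²) = 1.35 rad/s.
t_s ≈ 4/(ζω_n) = 4/(0.263·1.35) = 11.3 s.

t_s ≈ 11.3 s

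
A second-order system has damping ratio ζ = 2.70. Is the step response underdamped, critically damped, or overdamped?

Since ζ = 2.70 > 1, the system is overdamped.

overdamped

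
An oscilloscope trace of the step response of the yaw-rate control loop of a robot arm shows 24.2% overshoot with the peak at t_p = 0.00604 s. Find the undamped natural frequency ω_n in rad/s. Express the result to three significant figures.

From the overshoot, ζ = −ln(OS)/√(π²+ln²(OS)) = 0.412.
t_p = π/ω_d ⇒ ω_d = 520 rad/s; then ω_n = ω_d/√(1−ζ²) = 571 rad/s.

ω_n ≈ 571 rad/s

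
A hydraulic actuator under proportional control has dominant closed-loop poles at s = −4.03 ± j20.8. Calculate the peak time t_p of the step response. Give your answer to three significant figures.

t_p = π/ω_d with ω_d = 20.8 (the imaginary part), so t_p = 0.151 s.

t_p ≈ 0.151 s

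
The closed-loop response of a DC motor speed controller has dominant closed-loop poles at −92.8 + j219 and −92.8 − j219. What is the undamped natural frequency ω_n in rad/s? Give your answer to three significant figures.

ω_n ≈ 238 rad/s

The poles are at −σ ± jω_d with σ = 92.8 and ω_d = 219, so ω_n = √(σ²+ω_d²) = 238 rad/s and ζ = σ/ω_n = 0.390.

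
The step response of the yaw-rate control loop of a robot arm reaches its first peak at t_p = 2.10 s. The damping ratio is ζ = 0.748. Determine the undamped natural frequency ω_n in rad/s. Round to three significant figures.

Peak time t_p = π/ω_d, so ω_d = π/t_p = π/2.10 = 1.50 rad/s.
ω_n = ω_d/√(1−ζ²) = 1.50/√0.440 = 2.25 rad/s.

ω_n ≈ 2.25 rad/s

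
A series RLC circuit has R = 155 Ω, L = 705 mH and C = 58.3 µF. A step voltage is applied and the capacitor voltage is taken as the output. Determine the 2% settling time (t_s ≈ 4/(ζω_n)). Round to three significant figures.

t_s ≈ 0.0364 s

For a series RLC circuit (capacitor voltage as output), ω_n = 1/√(LC) = 1/√(705 mH · 58.3 µF) = 156 rad/s.
ζ = (R/2)·√(C/L) = (155/2)·√(58.3 µF/705 mH) = 0.705.
t_s ≈ 4/(ζω_n) = 0.0364 s.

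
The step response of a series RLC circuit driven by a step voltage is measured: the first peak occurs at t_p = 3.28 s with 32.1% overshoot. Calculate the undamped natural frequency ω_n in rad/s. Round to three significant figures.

From the overshoot, ζ = −ln(OS)/√(π²+ln²(OS)) = 0.340.
t_p = π/ω_d ⇒ ω_d = 0.958 rad/s; then ω_n = ω_d/√(1−ζ²) = 1.02 rad/s.

ω_n ≈ 1.02 rad/s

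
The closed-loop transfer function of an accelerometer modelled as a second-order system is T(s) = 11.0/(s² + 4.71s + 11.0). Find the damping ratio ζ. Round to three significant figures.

ζ ≈ 0.710

Comparing the denominator to s² + 2ζω_n s + ω_n²: ω_n = √11.0 = 3.32 rad/s, and 2ζω_n = 4.71 so ζ = 4.71/(2·3.32) = 0.710.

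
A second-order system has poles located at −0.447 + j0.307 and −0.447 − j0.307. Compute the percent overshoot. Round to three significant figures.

%OS ≈ 1.03%

|pole| = ω_n = √(0.447² + 0.307²) = 0.542 rad/s; ζ = cos θ = σ/ω_n = 0.824.
%OS = 100·exp(−πζ/√(1−ζ²)) = 1.03%.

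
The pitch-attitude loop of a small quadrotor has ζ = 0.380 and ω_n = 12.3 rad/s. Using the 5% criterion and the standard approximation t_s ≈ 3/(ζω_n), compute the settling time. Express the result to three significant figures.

t_s ≈ 0.642 s

t_s ≈ 3/(ζω_n) = 3/(0.380 × 12.3) = 0.642 s.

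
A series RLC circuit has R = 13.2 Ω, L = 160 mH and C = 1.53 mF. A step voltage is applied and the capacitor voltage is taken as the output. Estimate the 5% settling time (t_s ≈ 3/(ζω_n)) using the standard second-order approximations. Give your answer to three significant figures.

For a series RLC circuit (capacitor voltage as output), ω_n = 1/√(LC) = 1/√(160 mH · 1.53 mF) = 63.9 rad/s.
ζ = (R/2)·√(C/L) = (13.2/2)·√(1.53 mF/160 mH) = 0.645.
t_s ≈ 3/(ζω_n) = 0.0727 s.

t_s ≈ 0.0727 s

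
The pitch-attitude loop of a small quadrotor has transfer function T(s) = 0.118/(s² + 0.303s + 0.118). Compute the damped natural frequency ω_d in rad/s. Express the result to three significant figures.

Matching coefficients with s² + 2ζω_n s + ω_n² gives ω_n² = 0.118 ⇒ ω_n = 0.344 rad/s, and ζ = 0.303/(2ω_n) = 0.441.
ω_d = ω_n√(1−ζ²) = 0.308 rad/s.

ω_d ≈ 0.308 rad/s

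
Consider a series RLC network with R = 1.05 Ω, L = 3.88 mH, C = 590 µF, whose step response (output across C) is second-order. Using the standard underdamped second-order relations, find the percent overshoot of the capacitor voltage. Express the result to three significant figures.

%OS ≈ 51.8%

For a series RLC circuit (capacitor voltage as output), ω_n = 1/√(LC) = 1/√(3.88 mH · 590 µF) = 661 rad/s.
ζ = (R/2)·√(C/L) = (1.05/2)·√(590 µF/3.88 mH) = 0.205.
Overshoot: exp(−π·0.205/√(1−0.205²)) = 0.518, i.e. 51.8%.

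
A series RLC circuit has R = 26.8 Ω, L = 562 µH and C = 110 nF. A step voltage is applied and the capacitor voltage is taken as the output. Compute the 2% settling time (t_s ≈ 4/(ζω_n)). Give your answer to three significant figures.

For a series RLC circuit (capacitor voltage as output), ω_n = 1/√(LC) = 1/√(562 µH · 110 nF) = 127000 rad/s.
ζ = (R/2)·√(C/L) = (26.8/2)·√(110 nF/562 µH) = 0.187.
t_s ≈ 4/(ζω_n) = 0.000168 s.

t_s ≈ 0.000168 s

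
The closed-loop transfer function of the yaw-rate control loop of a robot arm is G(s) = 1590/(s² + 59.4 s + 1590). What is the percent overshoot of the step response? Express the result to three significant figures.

%OS ≈ 3.00%

ω_n = √1590 = 39.9 rad/s; ζ = 59.4/(2·39.9) = 0.745.
Overshoot: exp(−π·0.745/√(1−0.745²)) = 0.0300, i.e. 3.00%.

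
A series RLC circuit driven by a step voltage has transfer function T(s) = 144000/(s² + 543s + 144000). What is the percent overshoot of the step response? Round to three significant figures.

%OS ≈ 4.01%

ω_n = √144000 = 379 rad/s; ζ = 543/(2·379) = 0.715.
Overshoot: exp(−π·0.715/√(1−0.715²)) = 0.0401, i.e. 4.01%.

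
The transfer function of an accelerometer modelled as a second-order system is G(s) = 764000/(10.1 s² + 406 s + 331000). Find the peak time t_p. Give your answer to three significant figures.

t_p ≈ 0.0175 s

Dividing through by 10.1: denominator becomes s² + 40.20 s + 32770.
So ω_n = √32770 = 181 rad/s and ζ = 40.20/(2·181) = 0.111.
ω_d = ω_n√(1−ζ²) = 180 rad/s. t_p = π/ω_d = 0.0175 s.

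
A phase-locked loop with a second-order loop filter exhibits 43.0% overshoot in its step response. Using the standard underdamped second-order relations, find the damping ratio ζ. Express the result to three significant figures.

Inverting the overshoot relation: ζ = |ln 0.430|/√(π² + ln²0.430) = 0.259.

ζ ≈ 0.259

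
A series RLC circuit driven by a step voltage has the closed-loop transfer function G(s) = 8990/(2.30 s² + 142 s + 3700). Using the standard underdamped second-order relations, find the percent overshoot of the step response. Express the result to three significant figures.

Dividing through by 2.30: denominator becomes s² + 61.74 s + 1609.
So ω_n = √1609 = 40.1 rad/s and ζ = 61.74/(2·40.1) = 0.770.
Overshoot: exp(−π·0.770/√(1−0.770²)) = 0.0227, i.e. 2.27%.

%OS ≈ 2.27%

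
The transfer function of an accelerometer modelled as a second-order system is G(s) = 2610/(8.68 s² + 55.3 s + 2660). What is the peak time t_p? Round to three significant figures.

t_p ≈ 0.183 s

Dividing through by 8.68: denominator becomes s² + 6.371 s + 306.5.
So ω_n = √306.5 = 17.5 rad/s and ζ = 6.371/(2·17.5) = 0.182.
ω_d = ω_n√(1−ζ²) = 17.2 rad/s. t_p = π/ω_d = 0.183 s.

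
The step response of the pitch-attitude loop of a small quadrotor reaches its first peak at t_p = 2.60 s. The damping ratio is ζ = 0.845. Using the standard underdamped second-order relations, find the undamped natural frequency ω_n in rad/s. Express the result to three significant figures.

ω_n ≈ 2.26 rad/s

Peak time t_p = π/ω_d, so ω_d = π/t_p = π/2.60 = 1.21 rad/s.
ω_n = ω_d/√(1−ζ²) = 1.21/√0.286 = 2.26 rad/s.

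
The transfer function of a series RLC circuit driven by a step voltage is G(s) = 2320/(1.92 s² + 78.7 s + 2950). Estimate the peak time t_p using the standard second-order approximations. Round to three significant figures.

Dividing through by 1.92: denominator becomes s² + 40.99 s + 1536.
So ω_n = √1536 = 39.2 rad/s and ζ = 40.99/(2·39.2) = 0.523.
The damped frequency ω_d = ω_n√(1−ζ²) = 33.4 rad/s. t_p = π/ω_d = 0.0940 s.

t_p ≈ 0.0940 s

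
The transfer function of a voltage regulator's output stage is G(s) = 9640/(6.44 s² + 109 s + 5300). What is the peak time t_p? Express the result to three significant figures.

Dividing through by 6.44: denominator becomes s² + 16.93 s + 823.0.
So ω_n = √823.0 = 28.7 rad/s and ζ = 16.93/(2·28.7) = 0.295.
ω_d = 28.7·√(1 − 0.295²) = 27.4 rad/s. t_p = π/ω_d = 0.115 s.

t_p ≈ 0.115 s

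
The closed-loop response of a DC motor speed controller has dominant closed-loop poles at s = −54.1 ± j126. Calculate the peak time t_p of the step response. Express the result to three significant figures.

t_p ≈ 0.0249 s

t_p = π/ω_d with ω_d = 126 (the imaginary part), so t_p = 0.0249 s.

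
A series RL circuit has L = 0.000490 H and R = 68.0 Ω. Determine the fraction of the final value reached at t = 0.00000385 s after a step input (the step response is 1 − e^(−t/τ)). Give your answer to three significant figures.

τ = L/R = 0.000490/68.0 = 0.00000721 s.
y(t)/y_∞ = 1 − e^(−t/τ) = 1 − e^(−0.00000385/0.00000721) = 1 − e^(−0.534) = 0.414.

y/y_∞ ≈ 0.414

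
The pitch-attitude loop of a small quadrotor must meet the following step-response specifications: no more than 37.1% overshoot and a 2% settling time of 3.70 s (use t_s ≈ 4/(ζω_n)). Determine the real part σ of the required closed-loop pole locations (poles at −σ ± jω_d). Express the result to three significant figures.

σ ≈ 1.08

The settling-time spec alone fixes σ = ζω_n = 4/t_s = 4/3.70 = 1.08.
(Overshoot then fixes ζ = 0.301 and hence ω_d = σ·√(1−ζ²)/ζ = 3.43 rad/s.)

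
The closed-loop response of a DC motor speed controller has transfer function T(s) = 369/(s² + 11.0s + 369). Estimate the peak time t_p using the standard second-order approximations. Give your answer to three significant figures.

ω_n = √369 = 19.2 rad/s; ζ = 11.0/(2·19.2) = 0.286.
ω_d = ω_n√(1−ζ²) = 18.4 rad/s. Then t_p = π/ω_d = 0.171 s.

t_p ≈ 0.171 s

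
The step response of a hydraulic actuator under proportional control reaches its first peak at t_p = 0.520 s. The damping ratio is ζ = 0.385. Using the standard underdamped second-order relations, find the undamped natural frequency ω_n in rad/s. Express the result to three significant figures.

ω_n ≈ 6.55 rad/s

Peak time t_p = π/ω_d, so ω_d = π/t_p = π/0.520 = 6.04 rad/s.
ω_n = ω_d/√(1−ζ²) = 6.04/√0.852 = 6.55 rad/s.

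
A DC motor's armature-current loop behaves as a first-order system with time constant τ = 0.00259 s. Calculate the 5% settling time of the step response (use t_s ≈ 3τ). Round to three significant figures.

t_s ≈ 0.00777 s

t_s ≈ 3τ = 0.00777 s.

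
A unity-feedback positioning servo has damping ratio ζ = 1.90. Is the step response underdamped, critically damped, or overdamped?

overdamped

Since ζ = 1.90 > 1, the system is overdamped.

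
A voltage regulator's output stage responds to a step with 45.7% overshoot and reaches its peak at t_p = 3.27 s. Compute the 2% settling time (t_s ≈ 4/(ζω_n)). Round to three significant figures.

ζ from %OS: ζ = |ln 0.457|/√(π²+ln²0.457) = 0.242.
From t_p = π/ω_d, ω_d = π/3.27 = 0.961 rad/s, so ω_n = ω_d/√(1−ζ²) = 0.990 rad/s.
t_s ≈ 4/(ζω_n) = 4/(0.242·0.990) = 16.7 s.

t_s ≈ 16.7 s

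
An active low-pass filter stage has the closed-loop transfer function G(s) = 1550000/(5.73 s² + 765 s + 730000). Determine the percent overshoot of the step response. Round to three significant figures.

Dividing through by 5.73: denominator becomes s² + 133.5 s + 127400.
So ω_n = √127400 = 357 rad/s and ζ = 133.5/(2·357) = 0.187.
Overshoot: exp(−π·0.187/√(1−0.187²)) = 0.550, i.e. 55.0%.

%OS ≈ 55.0%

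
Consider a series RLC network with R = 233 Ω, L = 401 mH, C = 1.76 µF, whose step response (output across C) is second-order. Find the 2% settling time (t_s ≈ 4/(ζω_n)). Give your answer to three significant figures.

For a series RLC circuit (capacitor voltage as output), ω_n = 1/√(LC) = 1/√(401 mH · 1.76 µF) = 1190 rad/s.
ζ = (R/2)·√(C/L) = (233/2)·√(1.76 µF/401 mH) = 0.244.
t_s ≈ 4/(ζω_n) = 0.0138 s.

t_s ≈ 0.0138 s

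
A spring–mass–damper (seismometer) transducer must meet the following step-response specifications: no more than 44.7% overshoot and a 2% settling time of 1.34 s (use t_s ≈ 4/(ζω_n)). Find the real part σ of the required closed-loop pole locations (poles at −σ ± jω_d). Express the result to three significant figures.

σ ≈ 2.99

The settling-time spec alone fixes σ = ζω_n = 4/t_s = 4/1.34 = 2.99.
(Overshoot then fixes ζ = 0.248 and hence ω_d = σ·√(1−ζ²)/ζ = 11.6 rad/s.)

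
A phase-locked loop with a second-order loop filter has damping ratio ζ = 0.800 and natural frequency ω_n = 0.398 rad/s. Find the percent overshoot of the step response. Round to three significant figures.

%OS ≈ 1.52%

For an underdamped second-order system, %OS = 100·exp(−πζ/√(1−ζ²)).
πζ/√(1−ζ²) = π·0.800/√(1−0.640) = 4.189, so %OS = 100·e^(−4.189) = 1.52%.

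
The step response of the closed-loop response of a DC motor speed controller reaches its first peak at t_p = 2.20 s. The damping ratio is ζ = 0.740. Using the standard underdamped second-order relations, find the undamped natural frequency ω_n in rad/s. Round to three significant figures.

ω_n ≈ 2.12 rad/s

Peak time t_p = π/ω_d, so ω_d = π/t_p = π/2.20 = 1.43 rad/s.
ω_n = ω_d/√(1−ζ²) = 1.43/√0.452 = 2.12 rad/s.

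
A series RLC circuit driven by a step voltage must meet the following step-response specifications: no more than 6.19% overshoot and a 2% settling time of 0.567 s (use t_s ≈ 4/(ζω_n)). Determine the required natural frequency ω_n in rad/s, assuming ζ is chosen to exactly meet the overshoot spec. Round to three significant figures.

ω_n ≈ 10.6 rad/s

Inverting the overshoot relation: ζ = |ln 0.0619|/√(π² + ln²0.0619) = 0.663.
From t_s ≈ 4/(ζω_n): ω_n = 4/(ζ·t_s) = 4/(0.663·0.567) = 10.6 rad/s.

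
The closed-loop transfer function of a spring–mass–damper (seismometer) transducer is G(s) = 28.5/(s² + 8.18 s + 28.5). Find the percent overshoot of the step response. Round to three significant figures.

Matching coefficients with s² + 2ζω_n s + ω_n² gives ω_n² = 28.5 ⇒ ω_n = 5.34 rad/s, and ζ = 8.18/(2ω_n) = 0.766.
%OS = 100·exp(−πζ/√(1−ζ²)) = 2.36%.

%OS ≈ 2.36%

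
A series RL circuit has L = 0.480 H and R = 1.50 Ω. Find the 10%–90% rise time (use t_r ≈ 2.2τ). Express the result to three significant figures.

τ = L/R = 0.480/1.50 = 0.320 s.
t_r ≈ 2.2τ = 0.704 s.

t_r ≈ 0.704 s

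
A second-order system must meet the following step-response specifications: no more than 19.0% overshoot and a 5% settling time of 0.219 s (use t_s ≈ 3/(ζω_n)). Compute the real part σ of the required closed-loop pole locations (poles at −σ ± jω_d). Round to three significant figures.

σ ≈ 13.7

The settling-time spec alone fixes σ = ζω_n = 3/t_s = 3/0.219 = 13.7.
(Overshoot then fixes ζ = 0.467 and hence ω_d = σ·√(1−ζ²)/ζ = 25.9 rad/s.)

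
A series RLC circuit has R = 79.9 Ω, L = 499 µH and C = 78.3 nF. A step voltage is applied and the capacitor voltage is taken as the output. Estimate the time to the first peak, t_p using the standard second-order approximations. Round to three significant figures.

t_p ≈ 0.0000227 s

For a series RLC circuit (capacitor voltage as output), ω_n = 1/√(LC) = 1/√(499 µH · 78.3 nF) = 160000 rad/s.
ζ = (R/2)·√(C/L) = (79.9/2)·√(78.3 nF/499 µH) = 0.500.
ω_d = ω_n√(1−ζ²) = 139000 rad/s. t_p = π/ω_d = 0.0000227 s.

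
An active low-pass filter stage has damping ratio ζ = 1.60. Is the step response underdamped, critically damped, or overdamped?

overdamped

Since ζ = 1.60 > 1, the system is overdamped.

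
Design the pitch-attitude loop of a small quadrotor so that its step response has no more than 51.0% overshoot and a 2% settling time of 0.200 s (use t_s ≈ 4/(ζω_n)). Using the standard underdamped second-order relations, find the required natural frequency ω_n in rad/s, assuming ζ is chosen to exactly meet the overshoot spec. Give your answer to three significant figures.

ζ = −ln(OS)/√(π² + (ln OS)²). With OS = 0.510, ln OS = −0.6733 and ζ = 0.6733/3.213 = 0.210.
Then ω_n = 4/(ζ t_s) = 4/(0.210 × 0.200) = 95.4 rad/s.

ω_n ≈ 95.4 rad/s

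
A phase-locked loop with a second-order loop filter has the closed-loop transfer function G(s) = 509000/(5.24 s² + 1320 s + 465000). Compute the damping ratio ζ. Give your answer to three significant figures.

Dividing through by 5.24: denominator becomes s² + 251.9 s + 88740.
So ω_n = √88740 = 298 rad/s and ζ = 251.9/(2·298) = 0.423.

ζ ≈ 0.423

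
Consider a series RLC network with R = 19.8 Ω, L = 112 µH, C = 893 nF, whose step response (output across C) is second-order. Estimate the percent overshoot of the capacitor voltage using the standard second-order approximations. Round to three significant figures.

%OS ≈ 0.263%

For a series RLC circuit (capacitor voltage as output), ω_n = 1/√(LC) = 1/√(112 µH · 893 nF) = 100000 rad/s.
ζ = (R/2)·√(C/L) = (19.8/2)·√(893 nF/112 µH) = 0.884.
%OS = 100 e^{−πζ/√(1−ζ²)} with ζ = 0.884 gives 0.263%.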